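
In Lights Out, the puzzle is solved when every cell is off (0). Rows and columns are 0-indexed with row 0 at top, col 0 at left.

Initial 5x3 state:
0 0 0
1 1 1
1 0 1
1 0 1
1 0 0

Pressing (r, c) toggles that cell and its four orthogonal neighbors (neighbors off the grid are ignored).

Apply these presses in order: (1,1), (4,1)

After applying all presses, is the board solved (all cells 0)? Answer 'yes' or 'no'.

Answer: no

Derivation:
After press 1 at (1,1):
0 1 0
0 0 0
1 1 1
1 0 1
1 0 0

After press 2 at (4,1):
0 1 0
0 0 0
1 1 1
1 1 1
0 1 1

Lights still on: 9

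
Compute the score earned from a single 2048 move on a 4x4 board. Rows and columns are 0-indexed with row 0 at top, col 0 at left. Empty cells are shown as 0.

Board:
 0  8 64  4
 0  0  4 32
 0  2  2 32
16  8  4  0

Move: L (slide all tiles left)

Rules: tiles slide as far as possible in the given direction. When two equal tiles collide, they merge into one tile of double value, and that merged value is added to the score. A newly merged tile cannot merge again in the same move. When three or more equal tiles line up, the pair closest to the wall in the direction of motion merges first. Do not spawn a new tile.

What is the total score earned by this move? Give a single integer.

Slide left:
row 0: [0, 8, 64, 4] -> [8, 64, 4, 0]  score +0 (running 0)
row 1: [0, 0, 4, 32] -> [4, 32, 0, 0]  score +0 (running 0)
row 2: [0, 2, 2, 32] -> [4, 32, 0, 0]  score +4 (running 4)
row 3: [16, 8, 4, 0] -> [16, 8, 4, 0]  score +0 (running 4)
Board after move:
 8 64  4  0
 4 32  0  0
 4 32  0  0
16  8  4  0

Answer: 4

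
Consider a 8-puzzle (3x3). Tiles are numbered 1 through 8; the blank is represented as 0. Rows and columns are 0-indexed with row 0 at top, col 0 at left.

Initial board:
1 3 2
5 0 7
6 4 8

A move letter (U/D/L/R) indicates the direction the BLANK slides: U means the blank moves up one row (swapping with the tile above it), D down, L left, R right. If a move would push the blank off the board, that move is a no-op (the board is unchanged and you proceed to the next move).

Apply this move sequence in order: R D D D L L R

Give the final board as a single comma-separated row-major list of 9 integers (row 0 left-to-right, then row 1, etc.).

Answer: 1, 3, 2, 5, 7, 8, 6, 0, 4

Derivation:
After move 1 (R):
1 3 2
5 7 0
6 4 8

After move 2 (D):
1 3 2
5 7 8
6 4 0

After move 3 (D):
1 3 2
5 7 8
6 4 0

After move 4 (D):
1 3 2
5 7 8
6 4 0

After move 5 (L):
1 3 2
5 7 8
6 0 4

After move 6 (L):
1 3 2
5 7 8
0 6 4

After move 7 (R):
1 3 2
5 7 8
6 0 4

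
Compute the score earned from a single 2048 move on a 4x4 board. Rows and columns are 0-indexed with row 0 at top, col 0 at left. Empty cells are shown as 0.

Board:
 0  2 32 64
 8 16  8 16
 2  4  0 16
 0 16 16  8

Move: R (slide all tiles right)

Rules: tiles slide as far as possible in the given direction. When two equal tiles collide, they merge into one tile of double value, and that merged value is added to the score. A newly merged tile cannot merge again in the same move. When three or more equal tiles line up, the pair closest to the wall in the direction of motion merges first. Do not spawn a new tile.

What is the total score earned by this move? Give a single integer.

Slide right:
row 0: [0, 2, 32, 64] -> [0, 2, 32, 64]  score +0 (running 0)
row 1: [8, 16, 8, 16] -> [8, 16, 8, 16]  score +0 (running 0)
row 2: [2, 4, 0, 16] -> [0, 2, 4, 16]  score +0 (running 0)
row 3: [0, 16, 16, 8] -> [0, 0, 32, 8]  score +32 (running 32)
Board after move:
 0  2 32 64
 8 16  8 16
 0  2  4 16
 0  0 32  8

Answer: 32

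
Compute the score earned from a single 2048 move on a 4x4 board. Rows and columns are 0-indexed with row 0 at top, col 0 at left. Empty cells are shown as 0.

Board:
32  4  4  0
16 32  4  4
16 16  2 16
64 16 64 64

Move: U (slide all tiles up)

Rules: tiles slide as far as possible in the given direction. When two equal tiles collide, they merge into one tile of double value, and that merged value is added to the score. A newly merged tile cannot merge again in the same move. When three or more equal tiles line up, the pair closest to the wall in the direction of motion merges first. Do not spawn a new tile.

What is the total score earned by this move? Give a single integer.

Slide up:
col 0: [32, 16, 16, 64] -> [32, 32, 64, 0]  score +32 (running 32)
col 1: [4, 32, 16, 16] -> [4, 32, 32, 0]  score +32 (running 64)
col 2: [4, 4, 2, 64] -> [8, 2, 64, 0]  score +8 (running 72)
col 3: [0, 4, 16, 64] -> [4, 16, 64, 0]  score +0 (running 72)
Board after move:
32  4  8  4
32 32  2 16
64 32 64 64
 0  0  0  0

Answer: 72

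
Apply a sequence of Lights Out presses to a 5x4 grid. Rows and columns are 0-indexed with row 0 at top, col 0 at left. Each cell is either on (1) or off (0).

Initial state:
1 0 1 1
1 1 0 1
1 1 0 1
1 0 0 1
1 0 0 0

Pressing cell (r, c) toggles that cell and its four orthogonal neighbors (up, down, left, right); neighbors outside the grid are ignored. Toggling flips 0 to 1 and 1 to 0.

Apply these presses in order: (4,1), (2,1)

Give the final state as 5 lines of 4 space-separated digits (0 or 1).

Answer: 1 0 1 1
1 0 0 1
0 0 1 1
1 0 0 1
0 1 1 0

Derivation:
After press 1 at (4,1):
1 0 1 1
1 1 0 1
1 1 0 1
1 1 0 1
0 1 1 0

After press 2 at (2,1):
1 0 1 1
1 0 0 1
0 0 1 1
1 0 0 1
0 1 1 0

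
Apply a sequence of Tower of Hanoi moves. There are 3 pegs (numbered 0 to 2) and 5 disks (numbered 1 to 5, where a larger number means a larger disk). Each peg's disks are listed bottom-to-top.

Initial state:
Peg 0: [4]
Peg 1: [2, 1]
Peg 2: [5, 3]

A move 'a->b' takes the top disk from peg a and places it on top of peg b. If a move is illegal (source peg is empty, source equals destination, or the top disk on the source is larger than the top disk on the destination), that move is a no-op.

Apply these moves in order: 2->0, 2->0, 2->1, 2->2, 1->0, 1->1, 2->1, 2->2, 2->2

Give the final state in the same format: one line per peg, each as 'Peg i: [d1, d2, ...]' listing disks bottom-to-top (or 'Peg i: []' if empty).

After move 1 (2->0):
Peg 0: [4, 3]
Peg 1: [2, 1]
Peg 2: [5]

After move 2 (2->0):
Peg 0: [4, 3]
Peg 1: [2, 1]
Peg 2: [5]

After move 3 (2->1):
Peg 0: [4, 3]
Peg 1: [2, 1]
Peg 2: [5]

After move 4 (2->2):
Peg 0: [4, 3]
Peg 1: [2, 1]
Peg 2: [5]

After move 5 (1->0):
Peg 0: [4, 3, 1]
Peg 1: [2]
Peg 2: [5]

After move 6 (1->1):
Peg 0: [4, 3, 1]
Peg 1: [2]
Peg 2: [5]

After move 7 (2->1):
Peg 0: [4, 3, 1]
Peg 1: [2]
Peg 2: [5]

After move 8 (2->2):
Peg 0: [4, 3, 1]
Peg 1: [2]
Peg 2: [5]

After move 9 (2->2):
Peg 0: [4, 3, 1]
Peg 1: [2]
Peg 2: [5]

Answer: Peg 0: [4, 3, 1]
Peg 1: [2]
Peg 2: [5]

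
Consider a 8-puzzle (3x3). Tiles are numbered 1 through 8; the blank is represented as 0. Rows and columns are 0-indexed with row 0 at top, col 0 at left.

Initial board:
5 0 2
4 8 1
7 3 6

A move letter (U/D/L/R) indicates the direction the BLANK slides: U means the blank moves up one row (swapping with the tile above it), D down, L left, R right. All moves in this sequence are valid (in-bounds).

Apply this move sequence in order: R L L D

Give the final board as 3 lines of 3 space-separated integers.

Answer: 4 5 2
0 8 1
7 3 6

Derivation:
After move 1 (R):
5 2 0
4 8 1
7 3 6

After move 2 (L):
5 0 2
4 8 1
7 3 6

After move 3 (L):
0 5 2
4 8 1
7 3 6

After move 4 (D):
4 5 2
0 8 1
7 3 6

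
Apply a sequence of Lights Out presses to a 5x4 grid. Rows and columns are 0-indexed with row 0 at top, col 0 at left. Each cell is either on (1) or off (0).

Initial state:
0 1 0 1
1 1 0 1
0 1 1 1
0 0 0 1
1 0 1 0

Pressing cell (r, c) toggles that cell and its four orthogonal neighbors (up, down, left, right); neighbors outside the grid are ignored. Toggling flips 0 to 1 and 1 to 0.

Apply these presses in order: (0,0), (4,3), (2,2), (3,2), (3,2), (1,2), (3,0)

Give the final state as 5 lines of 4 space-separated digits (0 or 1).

Answer: 1 0 1 1
0 0 0 0
1 0 1 0
1 1 1 0
0 0 0 1

Derivation:
After press 1 at (0,0):
1 0 0 1
0 1 0 1
0 1 1 1
0 0 0 1
1 0 1 0

After press 2 at (4,3):
1 0 0 1
0 1 0 1
0 1 1 1
0 0 0 0
1 0 0 1

After press 3 at (2,2):
1 0 0 1
0 1 1 1
0 0 0 0
0 0 1 0
1 0 0 1

After press 4 at (3,2):
1 0 0 1
0 1 1 1
0 0 1 0
0 1 0 1
1 0 1 1

After press 5 at (3,2):
1 0 0 1
0 1 1 1
0 0 0 0
0 0 1 0
1 0 0 1

After press 6 at (1,2):
1 0 1 1
0 0 0 0
0 0 1 0
0 0 1 0
1 0 0 1

After press 7 at (3,0):
1 0 1 1
0 0 0 0
1 0 1 0
1 1 1 0
0 0 0 1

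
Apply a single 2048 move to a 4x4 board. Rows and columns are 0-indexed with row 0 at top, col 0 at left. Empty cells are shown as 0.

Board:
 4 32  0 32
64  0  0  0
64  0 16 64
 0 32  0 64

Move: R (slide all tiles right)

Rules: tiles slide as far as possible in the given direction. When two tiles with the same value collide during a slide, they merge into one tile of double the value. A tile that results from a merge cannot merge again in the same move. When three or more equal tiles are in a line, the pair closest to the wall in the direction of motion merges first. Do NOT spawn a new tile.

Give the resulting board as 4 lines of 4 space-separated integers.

Answer:  0  0  4 64
 0  0  0 64
 0 64 16 64
 0  0 32 64

Derivation:
Slide right:
row 0: [4, 32, 0, 32] -> [0, 0, 4, 64]
row 1: [64, 0, 0, 0] -> [0, 0, 0, 64]
row 2: [64, 0, 16, 64] -> [0, 64, 16, 64]
row 3: [0, 32, 0, 64] -> [0, 0, 32, 64]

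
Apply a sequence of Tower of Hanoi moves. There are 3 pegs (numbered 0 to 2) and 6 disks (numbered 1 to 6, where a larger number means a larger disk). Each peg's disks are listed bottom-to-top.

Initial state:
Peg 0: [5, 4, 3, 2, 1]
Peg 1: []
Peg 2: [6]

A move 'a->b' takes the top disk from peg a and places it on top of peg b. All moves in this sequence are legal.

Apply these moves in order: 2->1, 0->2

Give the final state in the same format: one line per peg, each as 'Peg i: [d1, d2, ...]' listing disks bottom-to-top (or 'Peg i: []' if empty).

After move 1 (2->1):
Peg 0: [5, 4, 3, 2, 1]
Peg 1: [6]
Peg 2: []

After move 2 (0->2):
Peg 0: [5, 4, 3, 2]
Peg 1: [6]
Peg 2: [1]

Answer: Peg 0: [5, 4, 3, 2]
Peg 1: [6]
Peg 2: [1]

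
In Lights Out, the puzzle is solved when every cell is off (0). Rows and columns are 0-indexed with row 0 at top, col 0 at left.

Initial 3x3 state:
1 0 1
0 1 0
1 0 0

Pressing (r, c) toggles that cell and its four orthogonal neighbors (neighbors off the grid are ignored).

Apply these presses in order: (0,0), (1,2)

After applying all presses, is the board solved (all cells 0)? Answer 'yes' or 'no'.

After press 1 at (0,0):
0 1 1
1 1 0
1 0 0

After press 2 at (1,2):
0 1 0
1 0 1
1 0 1

Lights still on: 5

Answer: no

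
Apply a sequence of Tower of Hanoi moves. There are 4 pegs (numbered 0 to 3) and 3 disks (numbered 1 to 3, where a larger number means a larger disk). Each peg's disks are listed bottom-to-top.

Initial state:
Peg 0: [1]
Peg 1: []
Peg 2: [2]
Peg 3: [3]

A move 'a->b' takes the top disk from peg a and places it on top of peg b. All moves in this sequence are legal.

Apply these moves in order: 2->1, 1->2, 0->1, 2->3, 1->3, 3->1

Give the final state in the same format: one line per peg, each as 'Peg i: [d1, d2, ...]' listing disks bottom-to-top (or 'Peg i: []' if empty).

After move 1 (2->1):
Peg 0: [1]
Peg 1: [2]
Peg 2: []
Peg 3: [3]

After move 2 (1->2):
Peg 0: [1]
Peg 1: []
Peg 2: [2]
Peg 3: [3]

After move 3 (0->1):
Peg 0: []
Peg 1: [1]
Peg 2: [2]
Peg 3: [3]

After move 4 (2->3):
Peg 0: []
Peg 1: [1]
Peg 2: []
Peg 3: [3, 2]

After move 5 (1->3):
Peg 0: []
Peg 1: []
Peg 2: []
Peg 3: [3, 2, 1]

After move 6 (3->1):
Peg 0: []
Peg 1: [1]
Peg 2: []
Peg 3: [3, 2]

Answer: Peg 0: []
Peg 1: [1]
Peg 2: []
Peg 3: [3, 2]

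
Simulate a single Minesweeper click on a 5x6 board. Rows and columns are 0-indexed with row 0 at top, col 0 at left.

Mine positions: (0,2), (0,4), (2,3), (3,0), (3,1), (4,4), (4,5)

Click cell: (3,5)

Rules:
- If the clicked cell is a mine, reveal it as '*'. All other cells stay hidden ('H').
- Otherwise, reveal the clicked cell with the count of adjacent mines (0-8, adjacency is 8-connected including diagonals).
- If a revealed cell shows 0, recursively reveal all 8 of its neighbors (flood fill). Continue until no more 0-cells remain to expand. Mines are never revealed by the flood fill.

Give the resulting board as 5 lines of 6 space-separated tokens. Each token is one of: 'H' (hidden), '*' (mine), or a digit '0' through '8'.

H H H H H H
H H H H H H
H H H H H H
H H H H H 2
H H H H H H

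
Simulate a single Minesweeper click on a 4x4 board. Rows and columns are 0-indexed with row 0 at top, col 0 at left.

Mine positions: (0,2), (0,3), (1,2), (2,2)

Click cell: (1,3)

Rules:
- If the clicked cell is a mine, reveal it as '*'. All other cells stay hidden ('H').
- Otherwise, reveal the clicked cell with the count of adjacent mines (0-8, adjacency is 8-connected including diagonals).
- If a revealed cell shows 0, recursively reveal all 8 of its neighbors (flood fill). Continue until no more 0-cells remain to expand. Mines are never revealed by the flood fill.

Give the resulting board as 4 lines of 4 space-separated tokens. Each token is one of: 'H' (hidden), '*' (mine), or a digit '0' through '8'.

H H H H
H H H 4
H H H H
H H H H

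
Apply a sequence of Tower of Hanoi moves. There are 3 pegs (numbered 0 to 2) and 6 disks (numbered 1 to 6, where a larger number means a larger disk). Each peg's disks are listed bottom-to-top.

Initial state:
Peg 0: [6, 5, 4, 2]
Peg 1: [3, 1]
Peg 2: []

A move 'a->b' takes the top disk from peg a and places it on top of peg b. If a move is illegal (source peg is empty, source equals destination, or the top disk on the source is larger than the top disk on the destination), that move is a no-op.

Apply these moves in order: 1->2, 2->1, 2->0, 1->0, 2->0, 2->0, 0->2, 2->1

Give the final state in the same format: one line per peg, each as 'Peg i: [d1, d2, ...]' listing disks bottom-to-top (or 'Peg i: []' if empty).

Answer: Peg 0: [6, 5, 4, 2]
Peg 1: [3, 1]
Peg 2: []

Derivation:
After move 1 (1->2):
Peg 0: [6, 5, 4, 2]
Peg 1: [3]
Peg 2: [1]

After move 2 (2->1):
Peg 0: [6, 5, 4, 2]
Peg 1: [3, 1]
Peg 2: []

After move 3 (2->0):
Peg 0: [6, 5, 4, 2]
Peg 1: [3, 1]
Peg 2: []

After move 4 (1->0):
Peg 0: [6, 5, 4, 2, 1]
Peg 1: [3]
Peg 2: []

After move 5 (2->0):
Peg 0: [6, 5, 4, 2, 1]
Peg 1: [3]
Peg 2: []

After move 6 (2->0):
Peg 0: [6, 5, 4, 2, 1]
Peg 1: [3]
Peg 2: []

After move 7 (0->2):
Peg 0: [6, 5, 4, 2]
Peg 1: [3]
Peg 2: [1]

After move 8 (2->1):
Peg 0: [6, 5, 4, 2]
Peg 1: [3, 1]
Peg 2: []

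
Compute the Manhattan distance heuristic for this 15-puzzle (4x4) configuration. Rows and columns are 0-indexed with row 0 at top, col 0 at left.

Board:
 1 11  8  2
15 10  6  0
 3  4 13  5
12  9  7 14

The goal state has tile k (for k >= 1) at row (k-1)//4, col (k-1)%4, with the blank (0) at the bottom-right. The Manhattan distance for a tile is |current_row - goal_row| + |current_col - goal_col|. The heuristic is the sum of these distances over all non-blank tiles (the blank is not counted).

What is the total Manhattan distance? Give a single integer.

Tile 1: at (0,0), goal (0,0), distance |0-0|+|0-0| = 0
Tile 11: at (0,1), goal (2,2), distance |0-2|+|1-2| = 3
Tile 8: at (0,2), goal (1,3), distance |0-1|+|2-3| = 2
Tile 2: at (0,3), goal (0,1), distance |0-0|+|3-1| = 2
Tile 15: at (1,0), goal (3,2), distance |1-3|+|0-2| = 4
Tile 10: at (1,1), goal (2,1), distance |1-2|+|1-1| = 1
Tile 6: at (1,2), goal (1,1), distance |1-1|+|2-1| = 1
Tile 3: at (2,0), goal (0,2), distance |2-0|+|0-2| = 4
Tile 4: at (2,1), goal (0,3), distance |2-0|+|1-3| = 4
Tile 13: at (2,2), goal (3,0), distance |2-3|+|2-0| = 3
Tile 5: at (2,3), goal (1,0), distance |2-1|+|3-0| = 4
Tile 12: at (3,0), goal (2,3), distance |3-2|+|0-3| = 4
Tile 9: at (3,1), goal (2,0), distance |3-2|+|1-0| = 2
Tile 7: at (3,2), goal (1,2), distance |3-1|+|2-2| = 2
Tile 14: at (3,3), goal (3,1), distance |3-3|+|3-1| = 2
Sum: 0 + 3 + 2 + 2 + 4 + 1 + 1 + 4 + 4 + 3 + 4 + 4 + 2 + 2 + 2 = 38

Answer: 38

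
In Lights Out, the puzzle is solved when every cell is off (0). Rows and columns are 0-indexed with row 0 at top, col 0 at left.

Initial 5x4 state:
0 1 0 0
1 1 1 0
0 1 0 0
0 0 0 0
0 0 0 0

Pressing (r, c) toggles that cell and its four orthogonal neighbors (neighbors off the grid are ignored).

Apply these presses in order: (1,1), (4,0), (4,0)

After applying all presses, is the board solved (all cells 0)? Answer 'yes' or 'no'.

After press 1 at (1,1):
0 0 0 0
0 0 0 0
0 0 0 0
0 0 0 0
0 0 0 0

After press 2 at (4,0):
0 0 0 0
0 0 0 0
0 0 0 0
1 0 0 0
1 1 0 0

After press 3 at (4,0):
0 0 0 0
0 0 0 0
0 0 0 0
0 0 0 0
0 0 0 0

Lights still on: 0

Answer: yes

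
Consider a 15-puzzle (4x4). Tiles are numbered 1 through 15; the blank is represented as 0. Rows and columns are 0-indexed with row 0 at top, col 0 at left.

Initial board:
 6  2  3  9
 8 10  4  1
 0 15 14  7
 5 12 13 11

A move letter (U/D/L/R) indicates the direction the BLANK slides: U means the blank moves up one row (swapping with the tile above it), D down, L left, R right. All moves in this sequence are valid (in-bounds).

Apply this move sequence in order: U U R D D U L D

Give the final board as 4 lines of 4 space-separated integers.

After move 1 (U):
 6  2  3  9
 0 10  4  1
 8 15 14  7
 5 12 13 11

After move 2 (U):
 0  2  3  9
 6 10  4  1
 8 15 14  7
 5 12 13 11

After move 3 (R):
 2  0  3  9
 6 10  4  1
 8 15 14  7
 5 12 13 11

After move 4 (D):
 2 10  3  9
 6  0  4  1
 8 15 14  7
 5 12 13 11

After move 5 (D):
 2 10  3  9
 6 15  4  1
 8  0 14  7
 5 12 13 11

After move 6 (U):
 2 10  3  9
 6  0  4  1
 8 15 14  7
 5 12 13 11

After move 7 (L):
 2 10  3  9
 0  6  4  1
 8 15 14  7
 5 12 13 11

After move 8 (D):
 2 10  3  9
 8  6  4  1
 0 15 14  7
 5 12 13 11

Answer:  2 10  3  9
 8  6  4  1
 0 15 14  7
 5 12 13 11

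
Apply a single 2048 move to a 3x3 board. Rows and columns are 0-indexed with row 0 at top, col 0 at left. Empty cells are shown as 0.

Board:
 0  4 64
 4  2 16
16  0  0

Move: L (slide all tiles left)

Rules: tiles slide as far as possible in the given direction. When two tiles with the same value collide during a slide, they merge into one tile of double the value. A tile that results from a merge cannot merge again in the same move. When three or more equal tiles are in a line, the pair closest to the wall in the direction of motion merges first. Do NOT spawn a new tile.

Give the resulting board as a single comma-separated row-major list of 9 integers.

Slide left:
row 0: [0, 4, 64] -> [4, 64, 0]
row 1: [4, 2, 16] -> [4, 2, 16]
row 2: [16, 0, 0] -> [16, 0, 0]

Answer: 4, 64, 0, 4, 2, 16, 16, 0, 0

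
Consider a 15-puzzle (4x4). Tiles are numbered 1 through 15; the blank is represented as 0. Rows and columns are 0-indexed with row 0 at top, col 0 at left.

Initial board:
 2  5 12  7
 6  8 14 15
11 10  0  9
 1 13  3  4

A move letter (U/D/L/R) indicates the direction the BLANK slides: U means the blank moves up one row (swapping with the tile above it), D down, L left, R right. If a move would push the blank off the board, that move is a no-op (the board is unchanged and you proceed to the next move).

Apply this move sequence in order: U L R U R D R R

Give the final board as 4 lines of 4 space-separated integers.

After move 1 (U):
 2  5 12  7
 6  8  0 15
11 10 14  9
 1 13  3  4

After move 2 (L):
 2  5 12  7
 6  0  8 15
11 10 14  9
 1 13  3  4

After move 3 (R):
 2  5 12  7
 6  8  0 15
11 10 14  9
 1 13  3  4

After move 4 (U):
 2  5  0  7
 6  8 12 15
11 10 14  9
 1 13  3  4

After move 5 (R):
 2  5  7  0
 6  8 12 15
11 10 14  9
 1 13  3  4

After move 6 (D):
 2  5  7 15
 6  8 12  0
11 10 14  9
 1 13  3  4

After move 7 (R):
 2  5  7 15
 6  8 12  0
11 10 14  9
 1 13  3  4

After move 8 (R):
 2  5  7 15
 6  8 12  0
11 10 14  9
 1 13  3  4

Answer:  2  5  7 15
 6  8 12  0
11 10 14  9
 1 13  3  4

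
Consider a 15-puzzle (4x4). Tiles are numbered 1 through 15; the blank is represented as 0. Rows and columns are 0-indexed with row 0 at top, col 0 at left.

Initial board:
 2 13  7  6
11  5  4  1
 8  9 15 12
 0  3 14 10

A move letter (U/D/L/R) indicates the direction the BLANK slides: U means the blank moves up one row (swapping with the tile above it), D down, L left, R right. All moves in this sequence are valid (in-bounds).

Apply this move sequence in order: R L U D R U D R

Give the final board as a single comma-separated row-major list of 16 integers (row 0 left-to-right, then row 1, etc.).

After move 1 (R):
 2 13  7  6
11  5  4  1
 8  9 15 12
 3  0 14 10

After move 2 (L):
 2 13  7  6
11  5  4  1
 8  9 15 12
 0  3 14 10

After move 3 (U):
 2 13  7  6
11  5  4  1
 0  9 15 12
 8  3 14 10

After move 4 (D):
 2 13  7  6
11  5  4  1
 8  9 15 12
 0  3 14 10

After move 5 (R):
 2 13  7  6
11  5  4  1
 8  9 15 12
 3  0 14 10

After move 6 (U):
 2 13  7  6
11  5  4  1
 8  0 15 12
 3  9 14 10

After move 7 (D):
 2 13  7  6
11  5  4  1
 8  9 15 12
 3  0 14 10

After move 8 (R):
 2 13  7  6
11  5  4  1
 8  9 15 12
 3 14  0 10

Answer: 2, 13, 7, 6, 11, 5, 4, 1, 8, 9, 15, 12, 3, 14, 0, 10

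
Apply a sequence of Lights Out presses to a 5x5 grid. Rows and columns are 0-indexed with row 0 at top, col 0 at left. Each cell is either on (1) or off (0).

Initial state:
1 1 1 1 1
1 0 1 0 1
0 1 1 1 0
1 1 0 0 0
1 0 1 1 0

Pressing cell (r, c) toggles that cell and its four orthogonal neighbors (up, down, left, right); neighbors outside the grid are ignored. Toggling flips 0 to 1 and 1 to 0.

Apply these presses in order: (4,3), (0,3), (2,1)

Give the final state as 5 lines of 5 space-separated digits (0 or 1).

After press 1 at (4,3):
1 1 1 1 1
1 0 1 0 1
0 1 1 1 0
1 1 0 1 0
1 0 0 0 1

After press 2 at (0,3):
1 1 0 0 0
1 0 1 1 1
0 1 1 1 0
1 1 0 1 0
1 0 0 0 1

After press 3 at (2,1):
1 1 0 0 0
1 1 1 1 1
1 0 0 1 0
1 0 0 1 0
1 0 0 0 1

Answer: 1 1 0 0 0
1 1 1 1 1
1 0 0 1 0
1 0 0 1 0
1 0 0 0 1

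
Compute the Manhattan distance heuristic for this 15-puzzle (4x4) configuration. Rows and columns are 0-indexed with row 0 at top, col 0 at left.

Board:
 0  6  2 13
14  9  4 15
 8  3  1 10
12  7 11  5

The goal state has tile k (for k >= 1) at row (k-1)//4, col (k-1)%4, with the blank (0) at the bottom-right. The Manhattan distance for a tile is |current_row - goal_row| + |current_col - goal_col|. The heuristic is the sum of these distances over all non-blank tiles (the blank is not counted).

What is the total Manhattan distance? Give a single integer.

Answer: 44

Derivation:
Tile 6: at (0,1), goal (1,1), distance |0-1|+|1-1| = 1
Tile 2: at (0,2), goal (0,1), distance |0-0|+|2-1| = 1
Tile 13: at (0,3), goal (3,0), distance |0-3|+|3-0| = 6
Tile 14: at (1,0), goal (3,1), distance |1-3|+|0-1| = 3
Tile 9: at (1,1), goal (2,0), distance |1-2|+|1-0| = 2
Tile 4: at (1,2), goal (0,3), distance |1-0|+|2-3| = 2
Tile 15: at (1,3), goal (3,2), distance |1-3|+|3-2| = 3
Tile 8: at (2,0), goal (1,3), distance |2-1|+|0-3| = 4
Tile 3: at (2,1), goal (0,2), distance |2-0|+|1-2| = 3
Tile 1: at (2,2), goal (0,0), distance |2-0|+|2-0| = 4
Tile 10: at (2,3), goal (2,1), distance |2-2|+|3-1| = 2
Tile 12: at (3,0), goal (2,3), distance |3-2|+|0-3| = 4
Tile 7: at (3,1), goal (1,2), distance |3-1|+|1-2| = 3
Tile 11: at (3,2), goal (2,2), distance |3-2|+|2-2| = 1
Tile 5: at (3,3), goal (1,0), distance |3-1|+|3-0| = 5
Sum: 1 + 1 + 6 + 3 + 2 + 2 + 3 + 4 + 3 + 4 + 2 + 4 + 3 + 1 + 5 = 44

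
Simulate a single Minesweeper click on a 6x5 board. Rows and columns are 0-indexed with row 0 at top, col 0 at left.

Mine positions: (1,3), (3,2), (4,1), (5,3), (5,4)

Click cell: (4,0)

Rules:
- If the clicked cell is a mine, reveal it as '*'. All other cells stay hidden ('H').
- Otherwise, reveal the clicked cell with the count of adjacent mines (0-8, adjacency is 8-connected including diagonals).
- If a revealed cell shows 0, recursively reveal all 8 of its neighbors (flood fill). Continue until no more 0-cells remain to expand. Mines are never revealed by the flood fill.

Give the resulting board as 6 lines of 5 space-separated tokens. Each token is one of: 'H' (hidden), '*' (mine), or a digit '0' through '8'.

H H H H H
H H H H H
H H H H H
H H H H H
1 H H H H
H H H H H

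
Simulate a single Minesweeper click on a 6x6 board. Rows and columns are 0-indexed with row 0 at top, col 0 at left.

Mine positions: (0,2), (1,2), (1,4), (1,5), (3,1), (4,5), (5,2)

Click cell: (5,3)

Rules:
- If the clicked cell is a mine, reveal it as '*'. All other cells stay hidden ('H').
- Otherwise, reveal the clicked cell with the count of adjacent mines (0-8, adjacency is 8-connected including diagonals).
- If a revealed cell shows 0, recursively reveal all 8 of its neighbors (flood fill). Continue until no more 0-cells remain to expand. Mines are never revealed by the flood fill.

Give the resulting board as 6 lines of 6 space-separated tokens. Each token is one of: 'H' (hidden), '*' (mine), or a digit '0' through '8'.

H H H H H H
H H H H H H
H H H H H H
H H H H H H
H H H H H H
H H H 1 H H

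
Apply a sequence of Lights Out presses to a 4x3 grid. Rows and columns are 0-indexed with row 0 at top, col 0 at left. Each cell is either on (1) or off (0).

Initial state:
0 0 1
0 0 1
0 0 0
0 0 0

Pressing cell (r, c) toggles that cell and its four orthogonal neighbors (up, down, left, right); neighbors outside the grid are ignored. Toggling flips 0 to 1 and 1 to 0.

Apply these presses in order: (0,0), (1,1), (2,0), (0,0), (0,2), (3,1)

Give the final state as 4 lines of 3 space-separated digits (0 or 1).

Answer: 0 0 0
0 1 1
1 1 0
0 1 1

Derivation:
After press 1 at (0,0):
1 1 1
1 0 1
0 0 0
0 0 0

After press 2 at (1,1):
1 0 1
0 1 0
0 1 0
0 0 0

After press 3 at (2,0):
1 0 1
1 1 0
1 0 0
1 0 0

After press 4 at (0,0):
0 1 1
0 1 0
1 0 0
1 0 0

After press 5 at (0,2):
0 0 0
0 1 1
1 0 0
1 0 0

After press 6 at (3,1):
0 0 0
0 1 1
1 1 0
0 1 1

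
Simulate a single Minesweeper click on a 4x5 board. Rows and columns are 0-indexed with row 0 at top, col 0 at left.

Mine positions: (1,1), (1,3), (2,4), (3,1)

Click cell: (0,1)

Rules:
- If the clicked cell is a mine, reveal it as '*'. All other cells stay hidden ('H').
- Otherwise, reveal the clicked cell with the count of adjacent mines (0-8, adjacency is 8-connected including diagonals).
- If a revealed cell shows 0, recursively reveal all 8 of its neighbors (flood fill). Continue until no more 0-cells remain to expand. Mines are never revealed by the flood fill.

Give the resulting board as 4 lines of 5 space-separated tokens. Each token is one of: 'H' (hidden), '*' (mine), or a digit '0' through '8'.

H 1 H H H
H H H H H
H H H H H
H H H H H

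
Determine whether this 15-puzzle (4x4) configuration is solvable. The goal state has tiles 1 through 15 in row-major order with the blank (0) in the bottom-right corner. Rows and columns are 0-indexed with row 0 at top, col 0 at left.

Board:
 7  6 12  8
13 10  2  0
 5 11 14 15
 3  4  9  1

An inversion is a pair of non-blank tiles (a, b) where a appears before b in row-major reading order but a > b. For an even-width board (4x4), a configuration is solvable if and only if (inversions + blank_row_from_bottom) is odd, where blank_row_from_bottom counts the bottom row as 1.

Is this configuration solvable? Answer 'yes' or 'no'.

Answer: yes

Derivation:
Inversions: 58
Blank is in row 1 (0-indexed from top), which is row 3 counting from the bottom (bottom = 1).
58 + 3 = 61, which is odd, so the puzzle is solvable.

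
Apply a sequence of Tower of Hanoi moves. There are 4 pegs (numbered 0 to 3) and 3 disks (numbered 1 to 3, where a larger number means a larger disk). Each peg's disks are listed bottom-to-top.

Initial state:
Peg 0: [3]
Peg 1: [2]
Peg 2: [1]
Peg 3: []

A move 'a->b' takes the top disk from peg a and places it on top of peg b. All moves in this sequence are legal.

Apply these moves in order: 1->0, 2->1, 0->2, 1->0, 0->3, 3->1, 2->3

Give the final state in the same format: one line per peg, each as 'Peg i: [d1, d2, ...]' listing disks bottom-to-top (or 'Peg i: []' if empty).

Answer: Peg 0: [3]
Peg 1: [1]
Peg 2: []
Peg 3: [2]

Derivation:
After move 1 (1->0):
Peg 0: [3, 2]
Peg 1: []
Peg 2: [1]
Peg 3: []

After move 2 (2->1):
Peg 0: [3, 2]
Peg 1: [1]
Peg 2: []
Peg 3: []

After move 3 (0->2):
Peg 0: [3]
Peg 1: [1]
Peg 2: [2]
Peg 3: []

After move 4 (1->0):
Peg 0: [3, 1]
Peg 1: []
Peg 2: [2]
Peg 3: []

After move 5 (0->3):
Peg 0: [3]
Peg 1: []
Peg 2: [2]
Peg 3: [1]

After move 6 (3->1):
Peg 0: [3]
Peg 1: [1]
Peg 2: [2]
Peg 3: []

After move 7 (2->3):
Peg 0: [3]
Peg 1: [1]
Peg 2: []
Peg 3: [2]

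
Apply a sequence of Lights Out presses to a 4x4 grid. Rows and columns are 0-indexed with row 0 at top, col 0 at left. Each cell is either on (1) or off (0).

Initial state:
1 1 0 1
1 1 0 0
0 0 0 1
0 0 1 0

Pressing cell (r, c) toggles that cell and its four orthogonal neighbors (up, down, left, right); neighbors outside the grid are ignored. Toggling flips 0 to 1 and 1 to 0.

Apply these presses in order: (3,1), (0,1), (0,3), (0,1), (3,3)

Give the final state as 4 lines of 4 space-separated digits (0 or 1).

After press 1 at (3,1):
1 1 0 1
1 1 0 0
0 1 0 1
1 1 0 0

After press 2 at (0,1):
0 0 1 1
1 0 0 0
0 1 0 1
1 1 0 0

After press 3 at (0,3):
0 0 0 0
1 0 0 1
0 1 0 1
1 1 0 0

After press 4 at (0,1):
1 1 1 0
1 1 0 1
0 1 0 1
1 1 0 0

After press 5 at (3,3):
1 1 1 0
1 1 0 1
0 1 0 0
1 1 1 1

Answer: 1 1 1 0
1 1 0 1
0 1 0 0
1 1 1 1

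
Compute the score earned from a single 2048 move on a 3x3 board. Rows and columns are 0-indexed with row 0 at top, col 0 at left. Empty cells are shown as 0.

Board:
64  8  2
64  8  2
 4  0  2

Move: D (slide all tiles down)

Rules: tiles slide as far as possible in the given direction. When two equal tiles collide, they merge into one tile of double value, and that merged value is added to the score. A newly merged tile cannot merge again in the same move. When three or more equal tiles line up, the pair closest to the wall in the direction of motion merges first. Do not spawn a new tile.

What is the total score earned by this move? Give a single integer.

Answer: 148

Derivation:
Slide down:
col 0: [64, 64, 4] -> [0, 128, 4]  score +128 (running 128)
col 1: [8, 8, 0] -> [0, 0, 16]  score +16 (running 144)
col 2: [2, 2, 2] -> [0, 2, 4]  score +4 (running 148)
Board after move:
  0   0   0
128   0   2
  4  16   4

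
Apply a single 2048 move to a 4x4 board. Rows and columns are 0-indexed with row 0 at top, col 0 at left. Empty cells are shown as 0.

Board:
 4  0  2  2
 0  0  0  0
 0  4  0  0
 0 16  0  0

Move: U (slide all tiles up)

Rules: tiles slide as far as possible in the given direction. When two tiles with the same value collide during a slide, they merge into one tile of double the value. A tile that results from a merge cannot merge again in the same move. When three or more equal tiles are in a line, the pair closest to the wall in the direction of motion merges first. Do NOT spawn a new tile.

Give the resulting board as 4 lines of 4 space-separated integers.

Answer:  4  4  2  2
 0 16  0  0
 0  0  0  0
 0  0  0  0

Derivation:
Slide up:
col 0: [4, 0, 0, 0] -> [4, 0, 0, 0]
col 1: [0, 0, 4, 16] -> [4, 16, 0, 0]
col 2: [2, 0, 0, 0] -> [2, 0, 0, 0]
col 3: [2, 0, 0, 0] -> [2, 0, 0, 0]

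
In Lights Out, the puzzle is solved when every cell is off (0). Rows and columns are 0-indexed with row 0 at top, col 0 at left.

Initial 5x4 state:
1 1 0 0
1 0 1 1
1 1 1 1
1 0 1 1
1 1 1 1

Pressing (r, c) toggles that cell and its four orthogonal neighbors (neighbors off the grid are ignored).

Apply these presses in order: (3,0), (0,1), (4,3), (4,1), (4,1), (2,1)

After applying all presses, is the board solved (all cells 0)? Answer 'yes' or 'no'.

After press 1 at (3,0):
1 1 0 0
1 0 1 1
0 1 1 1
0 1 1 1
0 1 1 1

After press 2 at (0,1):
0 0 1 0
1 1 1 1
0 1 1 1
0 1 1 1
0 1 1 1

After press 3 at (4,3):
0 0 1 0
1 1 1 1
0 1 1 1
0 1 1 0
0 1 0 0

After press 4 at (4,1):
0 0 1 0
1 1 1 1
0 1 1 1
0 0 1 0
1 0 1 0

After press 5 at (4,1):
0 0 1 0
1 1 1 1
0 1 1 1
0 1 1 0
0 1 0 0

After press 6 at (2,1):
0 0 1 0
1 0 1 1
1 0 0 1
0 0 1 0
0 1 0 0

Lights still on: 8

Answer: no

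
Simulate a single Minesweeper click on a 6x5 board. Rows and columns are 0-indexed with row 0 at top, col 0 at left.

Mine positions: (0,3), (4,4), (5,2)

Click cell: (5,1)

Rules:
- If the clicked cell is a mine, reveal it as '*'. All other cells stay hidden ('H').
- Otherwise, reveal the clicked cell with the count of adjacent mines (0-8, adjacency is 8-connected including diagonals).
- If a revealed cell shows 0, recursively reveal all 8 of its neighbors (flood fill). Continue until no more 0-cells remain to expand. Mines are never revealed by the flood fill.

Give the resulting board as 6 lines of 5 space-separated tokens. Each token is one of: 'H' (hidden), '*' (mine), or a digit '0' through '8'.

H H H H H
H H H H H
H H H H H
H H H H H
H H H H H
H 1 H H H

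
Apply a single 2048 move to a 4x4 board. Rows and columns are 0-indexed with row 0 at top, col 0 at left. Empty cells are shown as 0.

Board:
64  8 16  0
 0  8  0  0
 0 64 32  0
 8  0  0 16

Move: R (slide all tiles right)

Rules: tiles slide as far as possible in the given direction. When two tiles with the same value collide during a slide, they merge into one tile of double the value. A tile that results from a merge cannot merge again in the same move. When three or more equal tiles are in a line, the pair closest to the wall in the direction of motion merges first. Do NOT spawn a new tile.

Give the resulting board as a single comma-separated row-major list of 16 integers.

Slide right:
row 0: [64, 8, 16, 0] -> [0, 64, 8, 16]
row 1: [0, 8, 0, 0] -> [0, 0, 0, 8]
row 2: [0, 64, 32, 0] -> [0, 0, 64, 32]
row 3: [8, 0, 0, 16] -> [0, 0, 8, 16]

Answer: 0, 64, 8, 16, 0, 0, 0, 8, 0, 0, 64, 32, 0, 0, 8, 16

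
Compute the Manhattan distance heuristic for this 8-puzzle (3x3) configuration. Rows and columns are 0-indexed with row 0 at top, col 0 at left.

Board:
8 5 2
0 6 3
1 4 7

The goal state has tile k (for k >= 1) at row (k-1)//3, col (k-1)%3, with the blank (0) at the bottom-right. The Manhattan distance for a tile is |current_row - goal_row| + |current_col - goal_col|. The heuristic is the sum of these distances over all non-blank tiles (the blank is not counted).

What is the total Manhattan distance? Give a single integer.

Answer: 13

Derivation:
Tile 8: (0,0)->(2,1) = 3
Tile 5: (0,1)->(1,1) = 1
Tile 2: (0,2)->(0,1) = 1
Tile 6: (1,1)->(1,2) = 1
Tile 3: (1,2)->(0,2) = 1
Tile 1: (2,0)->(0,0) = 2
Tile 4: (2,1)->(1,0) = 2
Tile 7: (2,2)->(2,0) = 2
Sum: 3 + 1 + 1 + 1 + 1 + 2 + 2 + 2 = 13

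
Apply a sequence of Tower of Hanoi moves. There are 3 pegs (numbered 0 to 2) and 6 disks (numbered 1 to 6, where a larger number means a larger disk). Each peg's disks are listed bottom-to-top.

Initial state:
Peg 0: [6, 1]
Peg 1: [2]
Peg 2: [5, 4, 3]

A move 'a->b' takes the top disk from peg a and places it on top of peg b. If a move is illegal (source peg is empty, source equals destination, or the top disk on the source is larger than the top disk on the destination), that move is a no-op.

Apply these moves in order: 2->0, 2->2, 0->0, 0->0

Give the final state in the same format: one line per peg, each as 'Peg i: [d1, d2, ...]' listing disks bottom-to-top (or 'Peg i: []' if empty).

After move 1 (2->0):
Peg 0: [6, 1]
Peg 1: [2]
Peg 2: [5, 4, 3]

After move 2 (2->2):
Peg 0: [6, 1]
Peg 1: [2]
Peg 2: [5, 4, 3]

After move 3 (0->0):
Peg 0: [6, 1]
Peg 1: [2]
Peg 2: [5, 4, 3]

After move 4 (0->0):
Peg 0: [6, 1]
Peg 1: [2]
Peg 2: [5, 4, 3]

Answer: Peg 0: [6, 1]
Peg 1: [2]
Peg 2: [5, 4, 3]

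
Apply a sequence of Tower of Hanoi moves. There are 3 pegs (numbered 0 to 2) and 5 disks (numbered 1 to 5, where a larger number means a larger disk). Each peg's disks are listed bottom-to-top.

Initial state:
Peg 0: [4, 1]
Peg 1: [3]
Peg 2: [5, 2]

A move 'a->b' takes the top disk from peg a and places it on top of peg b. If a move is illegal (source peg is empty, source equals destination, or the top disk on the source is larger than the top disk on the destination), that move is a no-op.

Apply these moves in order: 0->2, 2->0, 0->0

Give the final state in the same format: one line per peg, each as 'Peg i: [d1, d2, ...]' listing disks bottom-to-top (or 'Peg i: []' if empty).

Answer: Peg 0: [4, 1]
Peg 1: [3]
Peg 2: [5, 2]

Derivation:
After move 1 (0->2):
Peg 0: [4]
Peg 1: [3]
Peg 2: [5, 2, 1]

After move 2 (2->0):
Peg 0: [4, 1]
Peg 1: [3]
Peg 2: [5, 2]

After move 3 (0->0):
Peg 0: [4, 1]
Peg 1: [3]
Peg 2: [5, 2]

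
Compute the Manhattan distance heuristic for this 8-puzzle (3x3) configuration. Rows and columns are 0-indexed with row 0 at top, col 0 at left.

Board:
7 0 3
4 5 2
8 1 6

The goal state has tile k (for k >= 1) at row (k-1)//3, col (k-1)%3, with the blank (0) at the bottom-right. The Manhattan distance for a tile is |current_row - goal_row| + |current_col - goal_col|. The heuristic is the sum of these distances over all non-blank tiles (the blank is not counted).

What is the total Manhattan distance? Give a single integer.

Answer: 9

Derivation:
Tile 7: at (0,0), goal (2,0), distance |0-2|+|0-0| = 2
Tile 3: at (0,2), goal (0,2), distance |0-0|+|2-2| = 0
Tile 4: at (1,0), goal (1,0), distance |1-1|+|0-0| = 0
Tile 5: at (1,1), goal (1,1), distance |1-1|+|1-1| = 0
Tile 2: at (1,2), goal (0,1), distance |1-0|+|2-1| = 2
Tile 8: at (2,0), goal (2,1), distance |2-2|+|0-1| = 1
Tile 1: at (2,1), goal (0,0), distance |2-0|+|1-0| = 3
Tile 6: at (2,2), goal (1,2), distance |2-1|+|2-2| = 1
Sum: 2 + 0 + 0 + 0 + 2 + 1 + 3 + 1 = 9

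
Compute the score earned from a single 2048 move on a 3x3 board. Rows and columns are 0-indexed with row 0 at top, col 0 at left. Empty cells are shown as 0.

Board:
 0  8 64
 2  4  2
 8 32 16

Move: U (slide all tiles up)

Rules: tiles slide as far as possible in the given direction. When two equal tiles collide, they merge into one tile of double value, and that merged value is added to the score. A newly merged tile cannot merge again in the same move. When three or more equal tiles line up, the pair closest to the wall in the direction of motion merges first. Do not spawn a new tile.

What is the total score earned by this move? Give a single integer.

Answer: 0

Derivation:
Slide up:
col 0: [0, 2, 8] -> [2, 8, 0]  score +0 (running 0)
col 1: [8, 4, 32] -> [8, 4, 32]  score +0 (running 0)
col 2: [64, 2, 16] -> [64, 2, 16]  score +0 (running 0)
Board after move:
 2  8 64
 8  4  2
 0 32 16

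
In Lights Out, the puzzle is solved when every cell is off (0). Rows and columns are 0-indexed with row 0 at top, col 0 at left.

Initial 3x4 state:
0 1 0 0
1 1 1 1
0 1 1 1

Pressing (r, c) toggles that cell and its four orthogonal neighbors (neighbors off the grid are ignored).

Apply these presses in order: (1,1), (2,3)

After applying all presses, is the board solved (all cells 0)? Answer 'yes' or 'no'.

After press 1 at (1,1):
0 0 0 0
0 0 0 1
0 0 1 1

After press 2 at (2,3):
0 0 0 0
0 0 0 0
0 0 0 0

Lights still on: 0

Answer: yes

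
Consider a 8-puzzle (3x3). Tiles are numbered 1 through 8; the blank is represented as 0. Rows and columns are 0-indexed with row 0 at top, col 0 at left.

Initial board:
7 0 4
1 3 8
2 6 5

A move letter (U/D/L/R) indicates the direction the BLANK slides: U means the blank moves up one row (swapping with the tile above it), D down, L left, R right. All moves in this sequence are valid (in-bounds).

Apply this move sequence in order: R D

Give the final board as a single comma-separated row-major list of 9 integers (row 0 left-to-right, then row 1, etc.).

After move 1 (R):
7 4 0
1 3 8
2 6 5

After move 2 (D):
7 4 8
1 3 0
2 6 5

Answer: 7, 4, 8, 1, 3, 0, 2, 6, 5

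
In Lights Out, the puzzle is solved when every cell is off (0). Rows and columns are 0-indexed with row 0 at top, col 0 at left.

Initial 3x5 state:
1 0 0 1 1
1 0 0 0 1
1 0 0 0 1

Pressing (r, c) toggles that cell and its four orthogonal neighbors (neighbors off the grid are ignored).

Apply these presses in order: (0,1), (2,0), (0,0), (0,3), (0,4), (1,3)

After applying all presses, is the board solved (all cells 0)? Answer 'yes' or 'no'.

After press 1 at (0,1):
0 1 1 1 1
1 1 0 0 1
1 0 0 0 1

After press 2 at (2,0):
0 1 1 1 1
0 1 0 0 1
0 1 0 0 1

After press 3 at (0,0):
1 0 1 1 1
1 1 0 0 1
0 1 0 0 1

After press 4 at (0,3):
1 0 0 0 0
1 1 0 1 1
0 1 0 0 1

After press 5 at (0,4):
1 0 0 1 1
1 1 0 1 0
0 1 0 0 1

After press 6 at (1,3):
1 0 0 0 1
1 1 1 0 1
0 1 0 1 1

Lights still on: 9

Answer: no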